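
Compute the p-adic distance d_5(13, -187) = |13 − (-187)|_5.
d_5(13, -187) = 1/25

Step 1 — x − y = 13 − (-187) = 200. Step 2 — v_5(200) = 2 (factor: 200 = (5^2 · 8); the sign does not affect v_p). Step 3 — |x − y|_5 = 5^{-2} = 1/25.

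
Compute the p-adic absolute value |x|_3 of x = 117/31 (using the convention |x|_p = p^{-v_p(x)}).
|117/31|_3 = 1/9

Step 1 — compute v_3(x) by factoring powers of 3 out of the numerator and denominator: v_3(117/31) = 2. Step 2 — apply |x|_p = p^{-v_p(x)} = 3^{-2} = 1/9.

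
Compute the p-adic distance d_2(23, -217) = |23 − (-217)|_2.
d_2(23, -217) = 1/16

Step 1 — x − y = 23 − (-217) = 240. Step 2 — v_2(240) = 4 (factor: 240 = (2^4 · 15); the sign does not affect v_p). Step 3 — |x − y|_2 = 2^{-4} = 1/16.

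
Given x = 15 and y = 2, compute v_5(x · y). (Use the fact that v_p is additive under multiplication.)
v_5(30) = 1

v_p(x) = 1 (factor: 15 = 5^1 · 3); v_p(y) = 0 (factor: 2 = 5^0 · 2). Additivity: v_p(xy) = v_p(x) + v_p(y) = 1 + 0 = 1. (Direct check: xy = 30 = 5^1 · (6).)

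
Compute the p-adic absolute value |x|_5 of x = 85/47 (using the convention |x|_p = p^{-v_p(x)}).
|85/47|_5 = 1/5

Step 1 — compute v_5(x) by factoring powers of 5 out of the numerator and denominator: v_5(85/47) = 1. Step 2 — apply |x|_p = p^{-v_p(x)} = 5^{-1} = 1/5.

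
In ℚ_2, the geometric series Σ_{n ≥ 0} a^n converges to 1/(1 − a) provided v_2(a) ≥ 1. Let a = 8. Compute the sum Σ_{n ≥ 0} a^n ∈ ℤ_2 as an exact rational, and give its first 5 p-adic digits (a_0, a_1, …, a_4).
Σ a^n = 1/(1 − a) = -1/7;  first 5 digits = (1, 0, 0, 1, 0)

v_2(a) = 3 ≥ 1, so the series converges in ℤ_2 to 1/(1 − a) = 1/(1 − 8) = -1/7. Expand this rational in ℤ_2: compute digits iteratively via d_i = x_i mod 2, x_{i+1} = (x_i − d_i)/2. The first 5 digits are (1, 0, 0, 1, 0).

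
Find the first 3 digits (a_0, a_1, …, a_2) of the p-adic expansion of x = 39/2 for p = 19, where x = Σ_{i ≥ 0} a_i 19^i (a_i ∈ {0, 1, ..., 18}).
(a_0, …, a_2) = (10, 10, 9)

v_19(39/2) = 0 (numerator and denominator both coprime to 19), so x ∈ ℤ_19^×. Compute digits iteratively via a_i = x_i mod 19, x_{i+1} = (x_i − a_i)/19, with x_0 = x:
  x_0 = 39/2;  a_0 = 10;  x_1 = (x_0 − 10)/19 = 1/2
  x_1 = 1/2;  a_1 = 10;  x_2 = (x_1 − 10)/19 = -1/2
  x_2 = -1/2;  a_2 = 9;  x_3 = (x_2 − 9)/19 = -1/2
Digits: (10, 10, 9).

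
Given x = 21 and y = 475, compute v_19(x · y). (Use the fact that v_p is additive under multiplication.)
v_19(9975) = 1

v_p(x) = 0 (factor: 21 = 19^0 · 21); v_p(y) = 1 (factor: 475 = 19^1 · 25). Additivity: v_p(xy) = v_p(x) + v_p(y) = 0 + 1 = 1. (Direct check: xy = 9975 = 19^1 · (525).)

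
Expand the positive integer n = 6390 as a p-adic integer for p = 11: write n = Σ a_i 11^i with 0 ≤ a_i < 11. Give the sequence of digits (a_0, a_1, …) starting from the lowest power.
(a_0, a_1, …) = (10, 8, 8, 4)

Repeated division by 11 gives the digits low-to-high: 6390 = 10 + 8·11^1 + 8·11^2 + 4·11^3. Digit sequence: (10, 8, 8, 4).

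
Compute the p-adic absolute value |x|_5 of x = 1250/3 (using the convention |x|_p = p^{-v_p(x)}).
|1250/3|_5 = 1/625

Step 1 — compute v_5(x) by factoring powers of 5 out of the numerator and denominator: v_5(1250/3) = 4. Step 2 — apply |x|_p = p^{-v_p(x)} = 5^{-4} = 1/625.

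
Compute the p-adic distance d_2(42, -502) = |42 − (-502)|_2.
d_2(42, -502) = 1/32

Step 1 — x − y = 42 − (-502) = 544. Step 2 — v_2(544) = 5 (factor: 544 = (2^5 · 17); the sign does not affect v_p). Step 3 — |x − y|_2 = 2^{-5} = 1/32.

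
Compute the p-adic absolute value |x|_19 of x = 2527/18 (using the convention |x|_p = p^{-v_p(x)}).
|2527/18|_19 = 1/361

Step 1 — compute v_19(x) by factoring powers of 19 out of the numerator and denominator: v_19(2527/18) = 2. Step 2 — apply |x|_p = p^{-v_p(x)} = 19^{-2} = 1/361.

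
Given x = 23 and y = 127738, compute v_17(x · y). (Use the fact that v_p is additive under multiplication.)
v_17(2937974) = 3

v_p(x) = 0 (factor: 23 = 17^0 · 23); v_p(y) = 3 (factor: 127738 = 17^3 · 26). Additivity: v_p(xy) = v_p(x) + v_p(y) = 0 + 3 = 3. (Direct check: xy = 2937974 = 17^3 · (598).)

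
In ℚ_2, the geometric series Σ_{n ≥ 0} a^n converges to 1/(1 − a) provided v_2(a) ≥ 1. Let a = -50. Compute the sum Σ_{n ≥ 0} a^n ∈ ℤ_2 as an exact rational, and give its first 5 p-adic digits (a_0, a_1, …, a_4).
Σ a^n = 1/(1 − a) = 1/51;  first 5 digits = (1, 1, 0, 1, 1)

v_2(a) = 1 ≥ 1, so the series converges in ℤ_2 to 1/(1 − a) = 1/(1 − (-50)) = 1/51. Expand this rational in ℤ_2: compute digits iteratively via d_i = x_i mod 2, x_{i+1} = (x_i − d_i)/2. The first 5 digits are (1, 1, 0, 1, 1).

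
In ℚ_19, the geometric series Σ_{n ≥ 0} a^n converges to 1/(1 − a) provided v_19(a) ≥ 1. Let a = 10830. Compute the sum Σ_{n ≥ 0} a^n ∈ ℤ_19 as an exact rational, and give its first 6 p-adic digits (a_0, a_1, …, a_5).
Σ a^n = 1/(1 − a) = -1/10829;  first 6 digits = (1, 0, 11, 1, 7, 9)

v_19(a) = 2 ≥ 1, so the series converges in ℤ_19 to 1/(1 − a) = 1/(1 − 10830) = -1/10829. Expand this rational in ℤ_19: compute digits iteratively via d_i = x_i mod 19, x_{i+1} = (x_i − d_i)/19. The first 6 digits are (1, 0, 11, 1, 7, 9).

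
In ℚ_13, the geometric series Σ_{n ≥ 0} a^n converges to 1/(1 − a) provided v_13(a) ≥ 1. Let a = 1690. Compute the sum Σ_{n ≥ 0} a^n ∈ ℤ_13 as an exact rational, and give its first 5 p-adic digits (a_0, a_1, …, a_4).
Σ a^n = 1/(1 − a) = -1/1689;  first 5 digits = (1, 0, 10, 0, 9)

v_13(a) = 2 ≥ 1, so the series converges in ℤ_13 to 1/(1 − a) = 1/(1 − 1690) = -1/1689. Expand this rational in ℤ_13: compute digits iteratively via d_i = x_i mod 13, x_{i+1} = (x_i − d_i)/13. The first 5 digits are (1, 0, 10, 0, 9).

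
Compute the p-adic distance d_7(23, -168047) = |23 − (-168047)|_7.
d_7(23, -168047) = 1/16807

Step 1 — x − y = 23 − (-168047) = 168070. Step 2 — v_7(168070) = 5 (factor: 168070 = (7^5 · 10); the sign does not affect v_p). Step 3 — |x − y|_7 = 7^{-5} = 1/16807.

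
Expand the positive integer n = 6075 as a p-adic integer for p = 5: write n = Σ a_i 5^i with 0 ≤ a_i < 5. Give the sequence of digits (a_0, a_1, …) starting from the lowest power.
(a_0, a_1, …) = (0, 0, 3, 3, 4, 1)

Repeated division by 5 gives the digits low-to-high: 6075 = 3·5^2 + 3·5^3 + 4·5^4 + 1·5^5. Digit sequence: (0, 0, 3, 3, 4, 1).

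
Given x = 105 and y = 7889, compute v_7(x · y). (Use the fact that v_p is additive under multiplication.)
v_7(828345) = 4

v_p(x) = 1 (factor: 105 = 7^1 · 15); v_p(y) = 3 (factor: 7889 = 7^3 · 23). Additivity: v_p(xy) = v_p(x) + v_p(y) = 1 + 3 = 4. (Direct check: xy = 828345 = 7^4 · (345).)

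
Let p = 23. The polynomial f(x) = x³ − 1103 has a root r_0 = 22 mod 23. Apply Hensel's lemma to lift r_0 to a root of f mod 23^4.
r_3 = 269628 (mod 279841)

Hensel: r_{i+1} = r_i − f(r_i)/f′(r_i) mod 23^{i+2}, where f′(x) = 3x². Iterate:
  r_0 = 22 (mod 23)
  r_1 = 367 (mod 529)
  r_2 = 1954 (mod 12167)
  r_3 = 269628 (mod 279841)
Final: r = 269628 with f(r) ≡ 0 mod 23^4.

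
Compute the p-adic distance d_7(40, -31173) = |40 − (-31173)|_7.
d_7(40, -31173) = 1/2401

Step 1 — x − y = 40 − (-31173) = 31213. Step 2 — v_7(31213) = 4 (factor: 31213 = (7^4 · 13); the sign does not affect v_p). Step 3 — |x − y|_7 = 7^{-4} = 1/2401.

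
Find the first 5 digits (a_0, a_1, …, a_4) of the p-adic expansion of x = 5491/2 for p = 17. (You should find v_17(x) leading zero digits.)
(a_0, …, a_4) = (0, 0, 1, 9, 8)

v_17(5491/2) = 2, so a_0 = ... = a_1 = 0. Factor out: x = 17^2 · u with u = 19/2 a unit in ℤ_17. Expand u iteratively via a_{v+i} = u_i mod 17, u_{i+1} = (u_i − a_{v+i})/17:
  u_0 = 19/2;  a_2 = 1;  u_1 = (u_0 − 1)/17 = 1/2
  u_1 = 1/2;  a_3 = 9;  u_2 = (u_1 − 9)/17 = -1/2
  u_2 = -1/2;  a_4 = 8;  u_3 = (u_2 − 8)/17 = -1/2
Digits: (0, 0, 1, 9, 8).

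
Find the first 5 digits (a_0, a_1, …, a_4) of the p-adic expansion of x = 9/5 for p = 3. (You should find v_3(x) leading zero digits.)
(a_0, …, a_4) = (0, 0, 2, 0, 1)

v_3(9/5) = 2, so a_0 = ... = a_1 = 0. Factor out: x = 3^2 · u with u = 1/5 a unit in ℤ_3. Expand u iteratively via a_{v+i} = u_i mod 3, u_{i+1} = (u_i − a_{v+i})/3:
  u_0 = 1/5;  a_2 = 2;  u_1 = (u_0 − 2)/3 = -3/5
  u_1 = -3/5;  a_3 = 0;  u_2 = (u_1 − 0)/3 = -1/5
  u_2 = -1/5;  a_4 = 1;  u_3 = (u_2 − 1)/3 = -2/5
Digits: (0, 0, 2, 0, 1).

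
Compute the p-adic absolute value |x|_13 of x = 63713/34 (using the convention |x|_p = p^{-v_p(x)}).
|63713/34|_13 = 1/2197

Step 1 — compute v_13(x) by factoring powers of 13 out of the numerator and denominator: v_13(63713/34) = 3. Step 2 — apply |x|_p = p^{-v_p(x)} = 13^{-3} = 1/2197.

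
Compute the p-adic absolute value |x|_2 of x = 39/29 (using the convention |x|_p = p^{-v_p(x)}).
|39/29|_2 = 1

Step 1 — compute v_2(x) by factoring powers of 2 out of the numerator and denominator: v_2(39/29) = 0. Step 2 — apply |x|_p = p^{-v_p(x)} = 2^{0} = 1.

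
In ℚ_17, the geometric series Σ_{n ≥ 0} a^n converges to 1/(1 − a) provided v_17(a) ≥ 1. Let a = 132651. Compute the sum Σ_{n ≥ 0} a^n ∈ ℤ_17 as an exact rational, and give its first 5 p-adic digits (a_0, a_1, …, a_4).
Σ a^n = 1/(1 − a) = -1/132650;  first 5 digits = (1, 0, 0, 10, 1)

v_17(a) = 3 ≥ 1, so the series converges in ℤ_17 to 1/(1 − a) = 1/(1 − 132651) = -1/132650. Expand this rational in ℤ_17: compute digits iteratively via d_i = x_i mod 17, x_{i+1} = (x_i − d_i)/17. The first 5 digits are (1, 0, 0, 10, 1).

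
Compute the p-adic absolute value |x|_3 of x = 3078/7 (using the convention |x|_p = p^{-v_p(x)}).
|3078/7|_3 = 1/81

Step 1 — compute v_3(x) by factoring powers of 3 out of the numerator and denominator: v_3(3078/7) = 4. Step 2 — apply |x|_p = p^{-v_p(x)} = 3^{-4} = 1/81.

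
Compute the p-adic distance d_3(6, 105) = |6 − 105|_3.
d_3(6, 105) = 1/9

Step 1 — x − y = 6 − 105 = -99. Step 2 — v_3(-99) = 2 (factor: -99 = −(3^2 · 11); the sign does not affect v_p). Step 3 — |x − y|_3 = 3^{-2} = 1/9.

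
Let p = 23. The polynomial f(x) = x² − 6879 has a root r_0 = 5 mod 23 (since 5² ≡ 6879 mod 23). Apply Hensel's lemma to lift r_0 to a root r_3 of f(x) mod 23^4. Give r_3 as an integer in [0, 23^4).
r_3 = 120985 (mod 279841)

Hensel's recurrence: r_{i+1} = r_i − f(r_i)·(f′(r_i))^{-1} mod 23^{i+2}, with f′(x) = 2x. Iterate:
  r_0 = 5 (mod 23)
  r_1 = 373 (mod 529)
  r_2 = 11482 (mod 12167)
  r_3 = 120985 (mod 279841)
Final: r_3 = 120985, and one checks f(r_3) ≡ 0 mod 23^4.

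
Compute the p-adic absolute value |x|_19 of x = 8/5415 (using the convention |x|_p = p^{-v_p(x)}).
|8/5415|_19 = 361

Step 1 — compute v_19(x) by factoring powers of 19 out of the numerator and denominator: v_19(8/5415) = -2. Step 2 — apply |x|_p = p^{-v_p(x)} = 19^{2} = 361.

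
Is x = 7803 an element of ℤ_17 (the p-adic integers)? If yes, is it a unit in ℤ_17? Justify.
x ∈ ℤ_17 but not a unit; v_17(x) = 2 > 0

ℤ_17 = {x ∈ ℚ_17 : v_17(x) ≥ 0} and ℤ_17^× = {x ∈ ℤ_17 : v_17(x) = 0}. Here v_17(7803) = v_17(num) − v_17(den) = 2; compare against these criteria.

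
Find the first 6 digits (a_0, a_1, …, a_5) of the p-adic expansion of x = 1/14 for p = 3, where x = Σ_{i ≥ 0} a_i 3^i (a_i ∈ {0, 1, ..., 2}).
(a_0, …, a_5) = (2, 0, 0, 1, 2, 2)

v_3(1/14) = 0 (numerator and denominator both coprime to 3), so x ∈ ℤ_3^×. Compute digits iteratively via a_i = x_i mod 3, x_{i+1} = (x_i − a_i)/3, with x_0 = x:
  x_0 = 1/14;  a_0 = 2;  x_1 = (x_0 − 2)/3 = -9/14
  x_1 = -9/14;  a_1 = 0;  x_2 = (x_1 − 0)/3 = -3/14
  x_2 = -3/14;  a_2 = 0;  x_3 = (x_2 − 0)/3 = -1/14
  x_3 = -1/14;  a_3 = 1;  x_4 = (x_3 − 1)/3 = -5/14
  x_4 = -5/14;  a_4 = 2;  x_5 = (x_4 − 2)/3 = -11/14
  x_5 = -11/14;  a_5 = 2;  x_6 = (x_5 − 2)/3 = -13/14
Digits: (2, 0, 0, 1, 2, 2).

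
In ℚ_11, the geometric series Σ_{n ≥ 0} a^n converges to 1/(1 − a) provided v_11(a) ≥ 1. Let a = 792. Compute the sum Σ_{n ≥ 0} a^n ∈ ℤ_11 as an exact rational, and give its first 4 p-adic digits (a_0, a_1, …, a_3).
Σ a^n = 1/(1 − a) = -1/791;  first 4 digits = (1, 6, 9, 5)

v_11(a) = 1 ≥ 1, so the series converges in ℤ_11 to 1/(1 − a) = 1/(1 − 792) = -1/791. Expand this rational in ℤ_11: compute digits iteratively via d_i = x_i mod 11, x_{i+1} = (x_i − d_i)/11. The first 4 digits are (1, 6, 9, 5).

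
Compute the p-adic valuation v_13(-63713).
v_13(-63713) = 3

v_13(n) is the largest exponent k such that 13^k divides n. Factor out: -63713 = -13^3 · 29. (Sign doesn't affect v_p.) So v_13(-63713) = 3.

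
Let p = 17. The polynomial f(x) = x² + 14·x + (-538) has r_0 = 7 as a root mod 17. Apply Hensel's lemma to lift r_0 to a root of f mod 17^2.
r_1 = 279 (mod 289)

Hensel: r_{i+1} = r_i − f(r_i)·(f′(r_i))^{-1} mod 17^{i+2}, f′(x) = 2x + 14. Iterate:
  r_0 = 7 (mod 17)
  r_1 = 279 (mod 289)
Final: r = 279 satisfies f(r) ≡ 0 mod 17^2.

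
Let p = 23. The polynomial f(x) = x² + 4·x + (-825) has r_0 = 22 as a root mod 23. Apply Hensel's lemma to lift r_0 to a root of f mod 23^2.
r_1 = 413 (mod 529)

Hensel: r_{i+1} = r_i − f(r_i)·(f′(r_i))^{-1} mod 23^{i+2}, f′(x) = 2x + 4. Iterate:
  r_0 = 22 (mod 23)
  r_1 = 413 (mod 529)
Final: r = 413 satisfies f(r) ≡ 0 mod 23^2.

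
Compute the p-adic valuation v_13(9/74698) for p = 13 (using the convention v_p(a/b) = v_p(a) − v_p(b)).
v_13(9/74698) = -3

Factor powers of 13 from the numerator and denominator of the reduced fraction: 9 = 13^0 · 9 and 74698 = 13^3 · 34. Apply v_p(a/b) = v_p(a) − v_p(b): v_13(9/74698) = 0 − 3 = -3.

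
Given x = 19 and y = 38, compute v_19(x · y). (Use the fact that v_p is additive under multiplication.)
v_19(722) = 2

v_p(x) = 1 (factor: 19 = 19^1 · 1); v_p(y) = 1 (factor: 38 = 19^1 · 2). Additivity: v_p(xy) = v_p(x) + v_p(y) = 1 + 1 = 2. (Direct check: xy = 722 = 19^2 · (2).)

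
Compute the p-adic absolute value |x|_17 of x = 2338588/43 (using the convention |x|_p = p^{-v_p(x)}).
|2338588/43|_17 = 1/83521

Step 1 — compute v_17(x) by factoring powers of 17 out of the numerator and denominator: v_17(2338588/43) = 4. Step 2 — apply |x|_p = p^{-v_p(x)} = 17^{-4} = 1/83521.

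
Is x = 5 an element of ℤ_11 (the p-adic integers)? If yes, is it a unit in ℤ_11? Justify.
x ∈ ℤ_11^× (unit); v_11(x) = 0

ℤ_11 = {x ∈ ℚ_11 : v_11(x) ≥ 0} and ℤ_11^× = {x ∈ ℤ_11 : v_11(x) = 0}. Here v_11(5) = v_11(num) − v_11(den) = 0; compare against these criteria.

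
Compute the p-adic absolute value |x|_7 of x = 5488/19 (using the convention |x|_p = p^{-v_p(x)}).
|5488/19|_7 = 1/343

Step 1 — compute v_7(x) by factoring powers of 7 out of the numerator and denominator: v_7(5488/19) = 3. Step 2 — apply |x|_p = p^{-v_p(x)} = 7^{-3} = 1/343.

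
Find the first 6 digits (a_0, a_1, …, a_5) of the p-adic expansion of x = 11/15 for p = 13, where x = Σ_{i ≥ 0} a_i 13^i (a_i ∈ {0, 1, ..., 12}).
(a_0, …, a_5) = (12, 0, 6, 3, 11, 0)

v_13(11/15) = 0 (numerator and denominator both coprime to 13), so x ∈ ℤ_13^×. Compute digits iteratively via a_i = x_i mod 13, x_{i+1} = (x_i − a_i)/13, with x_0 = x:
  x_0 = 11/15;  a_0 = 12;  x_1 = (x_0 − 12)/13 = -13/15
  x_1 = -13/15;  a_1 = 0;  x_2 = (x_1 − 0)/13 = -1/15
  x_2 = -1/15;  a_2 = 6;  x_3 = (x_2 − 6)/13 = -7/15
  x_3 = -7/15;  a_3 = 3;  x_4 = (x_3 − 3)/13 = -4/15
  x_4 = -4/15;  a_4 = 11;  x_5 = (x_4 − 11)/13 = -13/15
  x_5 = -13/15;  a_5 = 0;  x_6 = (x_5 − 0)/13 = -1/15
Digits: (12, 0, 6, 3, 11, 0).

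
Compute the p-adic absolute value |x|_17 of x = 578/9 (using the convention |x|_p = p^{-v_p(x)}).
|578/9|_17 = 1/289

Step 1 — compute v_17(x) by factoring powers of 17 out of the numerator and denominator: v_17(578/9) = 2. Step 2 — apply |x|_p = p^{-v_p(x)} = 17^{-2} = 1/289.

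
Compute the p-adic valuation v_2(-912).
v_2(-912) = 4

v_2(n) is the largest exponent k such that 2^k divides n. Factor out: -912 = -2^4 · 57. (Sign doesn't affect v_p.) So v_2(-912) = 4.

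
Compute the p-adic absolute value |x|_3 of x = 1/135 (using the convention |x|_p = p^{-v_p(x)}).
|1/135|_3 = 27

Step 1 — compute v_3(x) by factoring powers of 3 out of the numerator and denominator: v_3(1/135) = -3. Step 2 — apply |x|_p = p^{-v_p(x)} = 3^{3} = 27.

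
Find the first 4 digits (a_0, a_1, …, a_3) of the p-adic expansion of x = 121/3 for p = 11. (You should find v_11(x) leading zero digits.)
(a_0, …, a_3) = (0, 0, 4, 7)

v_11(121/3) = 2, so a_0 = ... = a_1 = 0. Factor out: x = 11^2 · u with u = 1/3 a unit in ℤ_11. Expand u iteratively via a_{v+i} = u_i mod 11, u_{i+1} = (u_i − a_{v+i})/11:
  u_0 = 1/3;  a_2 = 4;  u_1 = (u_0 − 4)/11 = -1/3
  u_1 = -1/3;  a_3 = 7;  u_2 = (u_1 − 7)/11 = -2/3
Digits: (0, 0, 4, 7).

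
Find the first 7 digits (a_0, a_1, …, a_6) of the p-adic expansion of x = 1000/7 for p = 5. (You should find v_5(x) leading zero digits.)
(a_0, …, a_6) = (0, 0, 0, 4, 3, 0, 2)

v_5(1000/7) = 3, so a_0 = ... = a_2 = 0. Factor out: x = 5^3 · u with u = 8/7 a unit in ℤ_5. Expand u iteratively via a_{v+i} = u_i mod 5, u_{i+1} = (u_i − a_{v+i})/5:
  u_0 = 8/7;  a_3 = 4;  u_1 = (u_0 − 4)/5 = -4/7
  u_1 = -4/7;  a_4 = 3;  u_2 = (u_1 − 3)/5 = -5/7
  u_2 = -5/7;  a_5 = 0;  u_3 = (u_2 − 0)/5 = -1/7
  u_3 = -1/7;  a_6 = 2;  u_4 = (u_3 − 2)/5 = -3/7
Digits: (0, 0, 0, 4, 3, 0, 2).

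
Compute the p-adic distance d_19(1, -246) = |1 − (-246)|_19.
d_19(1, -246) = 1/19

Step 1 — x − y = 1 − (-246) = 247. Step 2 — v_19(247) = 1 (factor: 247 = (19^1 · 13); the sign does not affect v_p). Step 3 — |x − y|_19 = 19^{-1} = 1/19.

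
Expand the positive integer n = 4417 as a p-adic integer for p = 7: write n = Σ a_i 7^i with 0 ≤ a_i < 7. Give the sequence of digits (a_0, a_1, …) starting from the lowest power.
(a_0, a_1, …) = (0, 1, 6, 5, 1)

Repeated division by 7 gives the digits low-to-high: 4417 = 1·7^1 + 6·7^2 + 5·7^3 + 1·7^4. Digit sequence: (0, 1, 6, 5, 1).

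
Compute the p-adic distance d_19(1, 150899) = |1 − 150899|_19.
d_19(1, 150899) = 1/6859

Step 1 — x − y = 1 − 150899 = -150898. Step 2 — v_19(-150898) = 3 (factor: -150898 = −(19^3 · 22); the sign does not affect v_p). Step 3 — |x − y|_19 = 19^{-3} = 1/6859.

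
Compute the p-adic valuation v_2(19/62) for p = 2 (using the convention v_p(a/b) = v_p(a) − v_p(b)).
v_2(19/62) = -1

Factor powers of 2 from the numerator and denominator of the reduced fraction: 19 = 2^0 · 19 and 62 = 2^1 · 31. Apply v_p(a/b) = v_p(a) − v_p(b): v_2(19/62) = 0 − 1 = -1.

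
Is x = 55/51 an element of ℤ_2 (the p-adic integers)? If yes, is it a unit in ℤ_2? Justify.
x ∈ ℤ_2^× (unit); v_2(x) = 0

ℤ_2 = {x ∈ ℚ_2 : v_2(x) ≥ 0} and ℤ_2^× = {x ∈ ℤ_2 : v_2(x) = 0}. Here v_2(55/51) = v_2(num) − v_2(den) = 0; compare against these criteria.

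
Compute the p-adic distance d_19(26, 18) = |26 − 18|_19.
d_19(26, 18) = 1

Step 1 — x − y = 26 − 18 = 8. Step 2 — v_19(8) = 0 (factor: 8 = (19^0 · 8); the sign does not affect v_p). Step 3 — |x − y|_19 = 19^{0} = 1.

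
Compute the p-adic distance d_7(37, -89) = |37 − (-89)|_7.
d_7(37, -89) = 1/7

Step 1 — x − y = 37 − (-89) = 126. Step 2 — v_7(126) = 1 (factor: 126 = (7^1 · 18); the sign does not affect v_p). Step 3 — |x − y|_7 = 7^{-1} = 1/7.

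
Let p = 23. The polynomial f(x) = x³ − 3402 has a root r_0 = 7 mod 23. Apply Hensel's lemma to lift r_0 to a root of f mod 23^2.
r_1 = 53 (mod 529)

Hensel: r_{i+1} = r_i − f(r_i)/f′(r_i) mod 23^{i+2}, where f′(x) = 3x². Iterate:
  r_0 = 7 (mod 23)
  r_1 = 53 (mod 529)
Final: r = 53 with f(r) ≡ 0 mod 23^2.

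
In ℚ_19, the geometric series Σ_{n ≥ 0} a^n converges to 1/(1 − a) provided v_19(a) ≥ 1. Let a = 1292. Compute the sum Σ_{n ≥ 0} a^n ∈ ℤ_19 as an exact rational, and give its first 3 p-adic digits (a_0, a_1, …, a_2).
Σ a^n = 1/(1 − a) = -1/1291;  first 3 digits = (1, 11, 10)

v_19(a) = 1 ≥ 1, so the series converges in ℤ_19 to 1/(1 − a) = 1/(1 − 1292) = -1/1291. Expand this rational in ℤ_19: compute digits iteratively via d_i = x_i mod 19, x_{i+1} = (x_i − d_i)/19. The first 3 digits are (1, 11, 10).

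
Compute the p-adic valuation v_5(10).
v_5(10) = 1

v_5(n) is the largest exponent k such that 5^k divides n. Factor out: 10 = 5^1 · 2. (Sign doesn't affect v_p.) So v_5(10) = 1.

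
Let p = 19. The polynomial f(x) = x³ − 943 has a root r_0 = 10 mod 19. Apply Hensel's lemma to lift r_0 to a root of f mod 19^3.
r_2 = 4988 (mod 6859)

Hensel: r_{i+1} = r_i − f(r_i)/f′(r_i) mod 19^{i+2}, where f′(x) = 3x². Iterate:
  r_0 = 10 (mod 19)
  r_1 = 295 (mod 361)
  r_2 = 4988 (mod 6859)
Final: r = 4988 with f(r) ≡ 0 mod 19^3.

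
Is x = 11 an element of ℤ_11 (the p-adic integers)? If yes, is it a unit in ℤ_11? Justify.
x ∈ ℤ_11 but not a unit; v_11(x) = 1 > 0

ℤ_11 = {x ∈ ℚ_11 : v_11(x) ≥ 0} and ℤ_11^× = {x ∈ ℤ_11 : v_11(x) = 0}. Here v_11(11) = v_11(num) − v_11(den) = 1; compare against these criteria.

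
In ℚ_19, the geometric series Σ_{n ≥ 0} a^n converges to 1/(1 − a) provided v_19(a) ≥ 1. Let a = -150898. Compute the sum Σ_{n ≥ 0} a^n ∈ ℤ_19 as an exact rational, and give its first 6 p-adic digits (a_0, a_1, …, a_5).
Σ a^n = 1/(1 − a) = 1/150899;  first 6 digits = (1, 0, 0, 16, 17, 18)

v_19(a) = 3 ≥ 1, so the series converges in ℤ_19 to 1/(1 − a) = 1/(1 − (-150898)) = 1/150899. Expand this rational in ℤ_19: compute digits iteratively via d_i = x_i mod 19, x_{i+1} = (x_i − d_i)/19. The first 6 digits are (1, 0, 0, 16, 17, 18).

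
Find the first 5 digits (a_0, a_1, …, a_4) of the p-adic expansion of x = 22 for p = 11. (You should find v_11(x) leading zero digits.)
(a_0, …, a_4) = (0, 2, 0, 0, 0)

v_11(22) = 1, so a_0 = ... = a_0 = 0. Factor out: x = 11^1 · u with u = 2 a unit in ℤ_11. Expand u iteratively via a_{v+i} = u_i mod 11, u_{i+1} = (u_i − a_{v+i})/11:
  u_0 = 2;  a_1 = 2;  u_1 = (u_0 − 2)/11 = 0
  u_1 = 0;  a_2 = 0;  u_2 = (u_1 − 0)/11 = 0
  u_2 = 0;  a_3 = 0;  u_3 = (u_2 − 0)/11 = 0
  u_3 = 0;  a_4 = 0;  u_4 = (u_3 − 0)/11 = 0
Digits: (0, 2, 0, 0, 0).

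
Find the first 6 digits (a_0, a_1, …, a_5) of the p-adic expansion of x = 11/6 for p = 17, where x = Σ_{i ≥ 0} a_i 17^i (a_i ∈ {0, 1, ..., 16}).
(a_0, …, a_5) = (16, 2, 14, 2, 14, 2)

v_17(11/6) = 0 (numerator and denominator both coprime to 17), so x ∈ ℤ_17^×. Compute digits iteratively via a_i = x_i mod 17, x_{i+1} = (x_i − a_i)/17, with x_0 = x:
  x_0 = 11/6;  a_0 = 16;  x_1 = (x_0 − 16)/17 = -5/6
  x_1 = -5/6;  a_1 = 2;  x_2 = (x_1 − 2)/17 = -1/6
  x_2 = -1/6;  a_2 = 14;  x_3 = (x_2 − 14)/17 = -5/6
  x_3 = -5/6;  a_3 = 2;  x_4 = (x_3 − 2)/17 = -1/6
  x_4 = -1/6;  a_4 = 14;  x_5 = (x_4 − 14)/17 = -5/6
  x_5 = -5/6;  a_5 = 2;  x_6 = (x_5 − 2)/17 = -1/6
Digits: (16, 2, 14, 2, 14, 2).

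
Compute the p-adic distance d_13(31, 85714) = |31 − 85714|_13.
d_13(31, 85714) = 1/28561

Step 1 — x − y = 31 − 85714 = -85683. Step 2 — v_13(-85683) = 4 (factor: -85683 = −(13^4 · 3); the sign does not affect v_p). Step 3 — |x − y|_13 = 13^{-4} = 1/28561.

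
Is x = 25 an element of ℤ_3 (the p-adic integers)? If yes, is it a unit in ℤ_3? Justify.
x ∈ ℤ_3^× (unit); v_3(x) = 0

ℤ_3 = {x ∈ ℚ_3 : v_3(x) ≥ 0} and ℤ_3^× = {x ∈ ℤ_3 : v_3(x) = 0}. Here v_3(25) = v_3(num) − v_3(den) = 0; compare against these criteria.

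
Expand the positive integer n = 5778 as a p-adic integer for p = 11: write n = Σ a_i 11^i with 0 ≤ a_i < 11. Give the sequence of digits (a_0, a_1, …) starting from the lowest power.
(a_0, a_1, …) = (3, 8, 3, 4)

Repeated division by 11 gives the digits low-to-high: 5778 = 3 + 8·11^1 + 3·11^2 + 4·11^3. Digit sequence: (3, 8, 3, 4).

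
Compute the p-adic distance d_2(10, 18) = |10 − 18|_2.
d_2(10, 18) = 1/8

Step 1 — x − y = 10 − 18 = -8. Step 2 — v_2(-8) = 3 (factor: -8 = −(2^3 · 1); the sign does not affect v_p). Step 3 — |x − y|_2 = 2^{-3} = 1/8.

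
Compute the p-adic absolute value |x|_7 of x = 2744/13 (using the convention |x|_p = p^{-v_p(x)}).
|2744/13|_7 = 1/343

Step 1 — compute v_7(x) by factoring powers of 7 out of the numerator and denominator: v_7(2744/13) = 3. Step 2 — apply |x|_p = p^{-v_p(x)} = 7^{-3} = 1/343.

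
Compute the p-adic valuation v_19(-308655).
v_19(-308655) = 3

v_19(n) is the largest exponent k such that 19^k divides n. Factor out: -308655 = -19^3 · 45. (Sign doesn't affect v_p.) So v_19(-308655) = 3.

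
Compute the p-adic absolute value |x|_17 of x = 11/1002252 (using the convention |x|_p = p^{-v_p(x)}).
|11/1002252|_17 = 83521

Step 1 — compute v_17(x) by factoring powers of 17 out of the numerator and denominator: v_17(11/1002252) = -4. Step 2 — apply |x|_p = p^{-v_p(x)} = 17^{4} = 83521.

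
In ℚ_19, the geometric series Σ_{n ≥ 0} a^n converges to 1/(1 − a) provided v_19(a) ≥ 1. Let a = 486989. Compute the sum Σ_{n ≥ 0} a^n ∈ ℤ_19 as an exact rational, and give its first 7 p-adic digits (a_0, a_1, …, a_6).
Σ a^n = 1/(1 − a) = -1/486988;  first 7 digits = (1, 0, 0, 14, 3, 0, 6)

v_19(a) = 3 ≥ 1, so the series converges in ℤ_19 to 1/(1 − a) = 1/(1 − 486989) = -1/486988. Expand this rational in ℤ_19: compute digits iteratively via d_i = x_i mod 19, x_{i+1} = (x_i − d_i)/19. The first 7 digits are (1, 0, 0, 14, 3, 0, 6).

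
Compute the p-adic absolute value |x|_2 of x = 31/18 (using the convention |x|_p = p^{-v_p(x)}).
|31/18|_2 = 2

Step 1 — compute v_2(x) by factoring powers of 2 out of the numerator and denominator: v_2(31/18) = -1. Step 2 — apply |x|_p = p^{-v_p(x)} = 2^{1} = 2.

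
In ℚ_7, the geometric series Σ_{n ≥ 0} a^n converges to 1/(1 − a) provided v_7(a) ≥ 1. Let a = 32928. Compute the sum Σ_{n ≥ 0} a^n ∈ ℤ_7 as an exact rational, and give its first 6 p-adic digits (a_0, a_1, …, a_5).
Σ a^n = 1/(1 − a) = -1/32927;  first 6 digits = (1, 0, 0, 5, 6, 1)

v_7(a) = 3 ≥ 1, so the series converges in ℤ_7 to 1/(1 − a) = 1/(1 − 32928) = -1/32927. Expand this rational in ℤ_7: compute digits iteratively via d_i = x_i mod 7, x_{i+1} = (x_i − d_i)/7. The first 6 digits are (1, 0, 0, 5, 6, 1).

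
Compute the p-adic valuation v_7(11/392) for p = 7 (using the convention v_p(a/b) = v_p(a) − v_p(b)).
v_7(11/392) = -2

Factor powers of 7 from the numerator and denominator of the reduced fraction: 11 = 7^0 · 11 and 392 = 7^2 · 8. Apply v_p(a/b) = v_p(a) − v_p(b): v_7(11/392) = 0 − 2 = -2.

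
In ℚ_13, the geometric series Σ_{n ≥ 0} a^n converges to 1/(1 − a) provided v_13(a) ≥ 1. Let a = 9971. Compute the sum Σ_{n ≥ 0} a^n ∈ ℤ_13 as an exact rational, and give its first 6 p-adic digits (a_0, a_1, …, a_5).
Σ a^n = 1/(1 − a) = -1/9970;  first 6 digits = (1, 0, 7, 4, 10, 7)

v_13(a) = 2 ≥ 1, so the series converges in ℤ_13 to 1/(1 − a) = 1/(1 − 9971) = -1/9970. Expand this rational in ℤ_13: compute digits iteratively via d_i = x_i mod 13, x_{i+1} = (x_i − d_i)/13. The first 6 digits are (1, 0, 7, 4, 10, 7).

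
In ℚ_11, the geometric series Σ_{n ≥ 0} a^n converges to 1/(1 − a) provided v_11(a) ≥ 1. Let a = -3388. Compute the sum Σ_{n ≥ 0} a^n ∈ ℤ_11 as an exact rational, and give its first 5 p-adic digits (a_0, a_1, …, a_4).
Σ a^n = 1/(1 − a) = 1/3389;  first 5 digits = (1, 0, 5, 8, 2)

v_11(a) = 2 ≥ 1, so the series converges in ℤ_11 to 1/(1 − a) = 1/(1 − (-3388)) = 1/3389. Expand this rational in ℤ_11: compute digits iteratively via d_i = x_i mod 11, x_{i+1} = (x_i − d_i)/11. The first 5 digits are (1, 0, 5, 8, 2).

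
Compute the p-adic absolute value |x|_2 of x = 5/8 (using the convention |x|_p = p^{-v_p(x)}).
|5/8|_2 = 8

Step 1 — compute v_2(x) by factoring powers of 2 out of the numerator and denominator: v_2(5/8) = -3. Step 2 — apply |x|_p = p^{-v_p(x)} = 2^{3} = 8.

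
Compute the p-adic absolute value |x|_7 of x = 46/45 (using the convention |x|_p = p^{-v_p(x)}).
|46/45|_7 = 1

Step 1 — compute v_7(x) by factoring powers of 7 out of the numerator and denominator: v_7(46/45) = 0. Step 2 — apply |x|_p = p^{-v_p(x)} = 7^{0} = 1.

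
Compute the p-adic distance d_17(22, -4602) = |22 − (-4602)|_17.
d_17(22, -4602) = 1/289

Step 1 — x − y = 22 − (-4602) = 4624. Step 2 — v_17(4624) = 2 (factor: 4624 = (17^2 · 16); the sign does not affect v_p). Step 3 — |x − y|_17 = 17^{-2} = 1/289.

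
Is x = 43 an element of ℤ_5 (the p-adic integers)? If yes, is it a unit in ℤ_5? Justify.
x ∈ ℤ_5^× (unit); v_5(x) = 0

ℤ_5 = {x ∈ ℚ_5 : v_5(x) ≥ 0} and ℤ_5^× = {x ∈ ℤ_5 : v_5(x) = 0}. Here v_5(43) = v_5(num) − v_5(den) = 0; compare against these criteria.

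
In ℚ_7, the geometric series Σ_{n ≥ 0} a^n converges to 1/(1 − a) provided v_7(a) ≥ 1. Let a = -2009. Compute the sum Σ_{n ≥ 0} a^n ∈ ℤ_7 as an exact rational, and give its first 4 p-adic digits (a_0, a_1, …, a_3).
Σ a^n = 1/(1 − a) = 1/2010;  first 4 digits = (1, 0, 1, 1)

v_7(a) = 2 ≥ 1, so the series converges in ℤ_7 to 1/(1 − a) = 1/(1 − (-2009)) = 1/2010. Expand this rational in ℤ_7: compute digits iteratively via d_i = x_i mod 7, x_{i+1} = (x_i − d_i)/7. The first 4 digits are (1, 0, 1, 1).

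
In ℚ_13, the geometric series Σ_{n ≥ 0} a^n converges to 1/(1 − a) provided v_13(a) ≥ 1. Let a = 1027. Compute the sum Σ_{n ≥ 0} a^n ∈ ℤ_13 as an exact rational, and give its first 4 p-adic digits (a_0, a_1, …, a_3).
Σ a^n = 1/(1 − a) = -1/1026;  first 4 digits = (1, 1, 7, 0)

v_13(a) = 1 ≥ 1, so the series converges in ℤ_13 to 1/(1 − a) = 1/(1 − 1027) = -1/1026. Expand this rational in ℤ_13: compute digits iteratively via d_i = x_i mod 13, x_{i+1} = (x_i − d_i)/13. The first 4 digits are (1, 1, 7, 0).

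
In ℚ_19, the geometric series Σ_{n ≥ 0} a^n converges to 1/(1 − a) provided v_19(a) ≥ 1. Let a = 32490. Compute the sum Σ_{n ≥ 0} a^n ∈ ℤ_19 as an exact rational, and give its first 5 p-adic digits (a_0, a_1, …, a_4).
Σ a^n = 1/(1 − a) = -1/32489;  first 5 digits = (1, 0, 14, 4, 6)

v_19(a) = 2 ≥ 1, so the series converges in ℤ_19 to 1/(1 − a) = 1/(1 − 32490) = -1/32489. Expand this rational in ℤ_19: compute digits iteratively via d_i = x_i mod 19, x_{i+1} = (x_i − d_i)/19. The first 5 digits are (1, 0, 14, 4, 6).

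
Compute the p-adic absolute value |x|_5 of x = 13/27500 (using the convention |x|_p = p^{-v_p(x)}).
|13/27500|_5 = 625

Step 1 — compute v_5(x) by factoring powers of 5 out of the numerator and denominator: v_5(13/27500) = -4. Step 2 — apply |x|_p = p^{-v_p(x)} = 5^{4} = 625.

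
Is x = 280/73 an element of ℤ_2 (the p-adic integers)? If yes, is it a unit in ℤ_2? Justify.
x ∈ ℤ_2 but not a unit; v_2(x) = 3 > 0

ℤ_2 = {x ∈ ℚ_2 : v_2(x) ≥ 0} and ℤ_2^× = {x ∈ ℤ_2 : v_2(x) = 0}. Here v_2(280/73) = v_2(num) − v_2(den) = 3; compare against these criteria.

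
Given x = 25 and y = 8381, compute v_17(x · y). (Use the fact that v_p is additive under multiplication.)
v_17(209525) = 2

v_p(x) = 0 (factor: 25 = 17^0 · 25); v_p(y) = 2 (factor: 8381 = 17^2 · 29). Additivity: v_p(xy) = v_p(x) + v_p(y) = 0 + 2 = 2. (Direct check: xy = 209525 = 17^2 · (725).)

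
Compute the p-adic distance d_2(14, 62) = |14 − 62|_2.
d_2(14, 62) = 1/16

Step 1 — x − y = 14 − 62 = -48. Step 2 — v_2(-48) = 4 (factor: -48 = −(2^4 · 3); the sign does not affect v_p). Step 3 — |x − y|_2 = 2^{-4} = 1/16.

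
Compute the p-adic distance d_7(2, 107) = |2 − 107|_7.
d_7(2, 107) = 1/7

Step 1 — x − y = 2 − 107 = -105. Step 2 — v_7(-105) = 1 (factor: -105 = −(7^1 · 15); the sign does not affect v_p). Step 3 — |x − y|_7 = 7^{-1} = 1/7.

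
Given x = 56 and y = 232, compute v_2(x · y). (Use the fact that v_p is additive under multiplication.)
v_2(12992) = 6

v_p(x) = 3 (factor: 56 = 2^3 · 7); v_p(y) = 3 (factor: 232 = 2^3 · 29). Additivity: v_p(xy) = v_p(x) + v_p(y) = 3 + 3 = 6. (Direct check: xy = 12992 = 2^6 · (203).)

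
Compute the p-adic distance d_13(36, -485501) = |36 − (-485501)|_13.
d_13(36, -485501) = 1/28561

Step 1 — x − y = 36 − (-485501) = 485537. Step 2 — v_13(485537) = 4 (factor: 485537 = (13^4 · 17); the sign does not affect v_p). Step 3 — |x − y|_13 = 13^{-4} = 1/28561.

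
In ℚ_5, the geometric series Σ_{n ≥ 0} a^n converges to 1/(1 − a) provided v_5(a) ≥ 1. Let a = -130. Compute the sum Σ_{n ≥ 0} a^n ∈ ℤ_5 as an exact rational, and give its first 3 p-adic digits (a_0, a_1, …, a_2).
Σ a^n = 1/(1 − a) = 1/131;  first 3 digits = (1, 4, 0)

v_5(a) = 1 ≥ 1, so the series converges in ℤ_5 to 1/(1 − a) = 1/(1 − (-130)) = 1/131. Expand this rational in ℤ_5: compute digits iteratively via d_i = x_i mod 5, x_{i+1} = (x_i − d_i)/5. The first 3 digits are (1, 4, 0).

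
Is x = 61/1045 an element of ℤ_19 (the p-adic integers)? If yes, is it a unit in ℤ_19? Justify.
x ∉ ℤ_19 (v_19(x) = -1 < 0)

ℤ_19 = {x ∈ ℚ_19 : v_19(x) ≥ 0} and ℤ_19^× = {x ∈ ℤ_19 : v_19(x) = 0}. Here v_19(61/1045) = v_19(num) − v_19(den) = -1; compare against these criteria.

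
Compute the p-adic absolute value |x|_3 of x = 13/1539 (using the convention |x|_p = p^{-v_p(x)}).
|13/1539|_3 = 81

Step 1 — compute v_3(x) by factoring powers of 3 out of the numerator and denominator: v_3(13/1539) = -4. Step 2 — apply |x|_p = p^{-v_p(x)} = 3^{4} = 81.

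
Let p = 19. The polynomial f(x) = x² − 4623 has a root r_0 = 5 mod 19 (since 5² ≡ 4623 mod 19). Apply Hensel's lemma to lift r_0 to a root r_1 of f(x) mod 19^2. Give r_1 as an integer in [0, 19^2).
r_1 = 176 (mod 361)

Hensel's recurrence: r_{i+1} = r_i − f(r_i)·(f′(r_i))^{-1} mod 19^{i+2}, with f′(x) = 2x. Iterate:
  r_0 = 5 (mod 19)
  r_1 = 176 (mod 361)
Final: r_1 = 176, and one checks f(r_1) ≡ 0 mod 19^2.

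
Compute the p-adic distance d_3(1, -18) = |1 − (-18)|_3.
d_3(1, -18) = 1

Step 1 — x − y = 1 − (-18) = 19. Step 2 — v_3(19) = 0 (factor: 19 = (3^0 · 19); the sign does not affect v_p). Step 3 — |x − y|_3 = 3^{0} = 1.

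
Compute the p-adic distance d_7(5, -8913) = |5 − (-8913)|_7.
d_7(5, -8913) = 1/343

Step 1 — x − y = 5 − (-8913) = 8918. Step 2 — v_7(8918) = 3 (factor: 8918 = (7^3 · 26); the sign does not affect v_p). Step 3 — |x − y|_7 = 7^{-3} = 1/343.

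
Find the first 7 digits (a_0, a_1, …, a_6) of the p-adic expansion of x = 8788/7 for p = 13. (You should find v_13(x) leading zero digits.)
(a_0, …, a_6) = (0, 0, 0, 8, 5, 7, 5)

v_13(8788/7) = 3, so a_0 = ... = a_2 = 0. Factor out: x = 13^3 · u with u = 4/7 a unit in ℤ_13. Expand u iteratively via a_{v+i} = u_i mod 13, u_{i+1} = (u_i − a_{v+i})/13:
  u_0 = 4/7;  a_3 = 8;  u_1 = (u_0 − 8)/13 = -4/7
  u_1 = -4/7;  a_4 = 5;  u_2 = (u_1 − 5)/13 = -3/7
  u_2 = -3/7;  a_5 = 7;  u_3 = (u_2 − 7)/13 = -4/7
  u_3 = -4/7;  a_6 = 5;  u_4 = (u_3 − 5)/13 = -3/7
Digits: (0, 0, 0, 8, 5, 7, 5).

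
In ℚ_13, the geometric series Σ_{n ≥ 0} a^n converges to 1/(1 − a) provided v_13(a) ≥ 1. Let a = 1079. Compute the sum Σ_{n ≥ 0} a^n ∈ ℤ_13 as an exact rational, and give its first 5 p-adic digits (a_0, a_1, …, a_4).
Σ a^n = 1/(1 − a) = -1/1078;  first 5 digits = (1, 5, 5, 5, 7)

v_13(a) = 1 ≥ 1, so the series converges in ℤ_13 to 1/(1 − a) = 1/(1 − 1079) = -1/1078. Expand this rational in ℤ_13: compute digits iteratively via d_i = x_i mod 13, x_{i+1} = (x_i − d_i)/13. The first 5 digits are (1, 5, 5, 5, 7).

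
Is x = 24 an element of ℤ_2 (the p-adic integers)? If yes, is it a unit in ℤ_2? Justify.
x ∈ ℤ_2 but not a unit; v_2(x) = 3 > 0

ℤ_2 = {x ∈ ℚ_2 : v_2(x) ≥ 0} and ℤ_2^× = {x ∈ ℤ_2 : v_2(x) = 0}. Here v_2(24) = v_2(num) − v_2(den) = 3; compare against these criteria.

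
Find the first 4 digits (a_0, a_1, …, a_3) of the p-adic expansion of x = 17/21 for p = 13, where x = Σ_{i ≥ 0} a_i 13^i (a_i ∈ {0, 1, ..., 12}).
(a_0, …, a_3) = (7, 2, 6, 2)

v_13(17/21) = 0 (numerator and denominator both coprime to 13), so x ∈ ℤ_13^×. Compute digits iteratively via a_i = x_i mod 13, x_{i+1} = (x_i − a_i)/13, with x_0 = x:
  x_0 = 17/21;  a_0 = 7;  x_1 = (x_0 − 7)/13 = -10/21
  x_1 = -10/21;  a_1 = 2;  x_2 = (x_1 − 2)/13 = -4/21
  x_2 = -4/21;  a_2 = 6;  x_3 = (x_2 − 6)/13 = -10/21
  x_3 = -10/21;  a_3 = 2;  x_4 = (x_3 − 2)/13 = -4/21
Digits: (7, 2, 6, 2).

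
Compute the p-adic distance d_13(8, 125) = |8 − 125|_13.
d_13(8, 125) = 1/13

Step 1 — x − y = 8 − 125 = -117. Step 2 — v_13(-117) = 1 (factor: -117 = −(13^1 · 9); the sign does not affect v_p). Step 3 — |x − y|_13 = 13^{-1} = 1/13.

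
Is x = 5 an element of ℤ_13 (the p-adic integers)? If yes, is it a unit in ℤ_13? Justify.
x ∈ ℤ_13^× (unit); v_13(x) = 0

ℤ_13 = {x ∈ ℚ_13 : v_13(x) ≥ 0} and ℤ_13^× = {x ∈ ℤ_13 : v_13(x) = 0}. Here v_13(5) = v_13(num) − v_13(den) = 0; compare against these criteria.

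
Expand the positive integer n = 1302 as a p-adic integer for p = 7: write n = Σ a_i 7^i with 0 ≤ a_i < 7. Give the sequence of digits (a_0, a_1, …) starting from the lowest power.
(a_0, a_1, …) = (0, 4, 5, 3)

Repeated division by 7 gives the digits low-to-high: 1302 = 4·7^1 + 5·7^2 + 3·7^3. Digit sequence: (0, 4, 5, 3).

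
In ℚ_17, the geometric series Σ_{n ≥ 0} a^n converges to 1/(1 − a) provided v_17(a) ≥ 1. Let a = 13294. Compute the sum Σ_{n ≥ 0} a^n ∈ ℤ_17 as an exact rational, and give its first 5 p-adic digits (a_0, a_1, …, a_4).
Σ a^n = 1/(1 − a) = -1/13293;  first 5 digits = (1, 0, 12, 2, 8)

v_17(a) = 2 ≥ 1, so the series converges in ℤ_17 to 1/(1 − a) = 1/(1 − 13294) = -1/13293. Expand this rational in ℤ_17: compute digits iteratively via d_i = x_i mod 17, x_{i+1} = (x_i − d_i)/17. The first 5 digits are (1, 0, 12, 2, 8).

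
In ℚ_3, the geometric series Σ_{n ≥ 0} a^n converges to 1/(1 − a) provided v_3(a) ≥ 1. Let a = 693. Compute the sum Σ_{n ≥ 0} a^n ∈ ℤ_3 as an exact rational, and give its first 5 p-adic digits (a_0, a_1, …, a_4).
Σ a^n = 1/(1 − a) = -1/692;  first 5 digits = (1, 0, 2, 1, 0)

v_3(a) = 2 ≥ 1, so the series converges in ℤ_3 to 1/(1 − a) = 1/(1 − 693) = -1/692. Expand this rational in ℤ_3: compute digits iteratively via d_i = x_i mod 3, x_{i+1} = (x_i − d_i)/3. The first 5 digits are (1, 0, 2, 1, 0).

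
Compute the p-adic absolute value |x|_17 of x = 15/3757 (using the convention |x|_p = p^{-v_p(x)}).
|15/3757|_17 = 289

Step 1 — compute v_17(x) by factoring powers of 17 out of the numerator and denominator: v_17(15/3757) = -2. Step 2 — apply |x|_p = p^{-v_p(x)} = 17^{2} = 289.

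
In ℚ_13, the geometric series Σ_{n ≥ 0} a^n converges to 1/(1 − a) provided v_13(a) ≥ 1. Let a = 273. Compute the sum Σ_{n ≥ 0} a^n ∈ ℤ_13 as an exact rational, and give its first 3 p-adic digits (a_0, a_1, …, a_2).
Σ a^n = 1/(1 − a) = -1/272;  first 3 digits = (1, 8, 0)

v_13(a) = 1 ≥ 1, so the series converges in ℤ_13 to 1/(1 − a) = 1/(1 − 273) = -1/272. Expand this rational in ℤ_13: compute digits iteratively via d_i = x_i mod 13, x_{i+1} = (x_i − d_i)/13. The first 3 digits are (1, 8, 0).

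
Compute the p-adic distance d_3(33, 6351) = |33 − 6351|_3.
d_3(33, 6351) = 1/243

Step 1 — x − y = 33 − 6351 = -6318. Step 2 — v_3(-6318) = 5 (factor: -6318 = −(3^5 · 26); the sign does not affect v_p). Step 3 — |x − y|_3 = 3^{-5} = 1/243.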